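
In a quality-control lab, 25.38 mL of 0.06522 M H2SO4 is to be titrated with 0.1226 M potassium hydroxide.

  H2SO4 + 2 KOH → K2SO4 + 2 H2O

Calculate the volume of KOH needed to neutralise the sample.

n(H2SO4) = 0.02538 L × 0.06522 mol/L = 1.655 × 10^-3 mol
From the 2:1 stoichiometry, n(KOH) = 2/1 × 1.655 × 10^-3 = 3.311 × 10^-3 mol
V(KOH) = 3.311 × 10^-3 mol / 0.1226 mol/L = 0.02700 L = 27.00 mL

27.00 mL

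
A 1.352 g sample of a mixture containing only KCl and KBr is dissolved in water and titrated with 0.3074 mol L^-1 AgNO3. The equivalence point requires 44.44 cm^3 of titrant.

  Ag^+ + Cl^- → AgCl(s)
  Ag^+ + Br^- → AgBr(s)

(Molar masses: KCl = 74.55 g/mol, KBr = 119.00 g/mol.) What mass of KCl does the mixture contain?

n(AgNO3) = 0.04444 × 0.3074 = 0.01366 mol
Let x = n(KCl), y = n(KBr).
Titrant: 1x + 1y = 0.01366;  mass: 74.55x + 119.00y = 1.352
Solving, x = 6.156 × 10^-3 mol, y = 7.505 × 10^-3 mol
mass of KCl = 6.156 × 10^-3 × 74.55 = 0.4589 g

0.4589 g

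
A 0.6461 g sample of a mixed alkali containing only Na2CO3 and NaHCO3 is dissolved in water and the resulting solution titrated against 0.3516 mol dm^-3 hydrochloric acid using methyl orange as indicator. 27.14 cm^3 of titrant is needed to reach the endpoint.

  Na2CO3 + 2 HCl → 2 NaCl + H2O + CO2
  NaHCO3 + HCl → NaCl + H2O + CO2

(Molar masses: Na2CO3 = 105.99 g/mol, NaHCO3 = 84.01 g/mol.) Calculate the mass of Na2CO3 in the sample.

n(HCl) = 0.02714 × 0.3516 = 9.542 × 10^-3 mol
Let x = n(Na2CO3), y = n(NaHCO3).
Titrant: 2x + 1y = 9.542 × 10^-3;  mass: 105.99x + 84.01y = 0.6461
Solving, x = 2.508 × 10^-3 mol, y = 4.527 × 10^-3 mol
mass of Na2CO3 = 2.508 × 10^-3 × 105.99 = 0.2658 g

0.2658 g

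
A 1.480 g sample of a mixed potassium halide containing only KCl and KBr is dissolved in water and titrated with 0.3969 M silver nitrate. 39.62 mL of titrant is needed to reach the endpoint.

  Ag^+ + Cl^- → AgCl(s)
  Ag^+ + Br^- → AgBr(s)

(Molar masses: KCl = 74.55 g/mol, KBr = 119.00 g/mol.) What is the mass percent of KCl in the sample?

44.34 %

n(AgNO3) = 0.03962 × 0.3969 = 0.01573 mol
Let x = n(KCl), y = n(KBr).
Titrant: 1x + 1y = 0.01573;  mass: 74.55x + 119.00y = 1.480
Solving, x = 8.803 × 10^-3 mol, y = 6.922 × 10^-3 mol
mass of KCl = 8.803 × 10^-3 × 74.55 = 0.6563 g
% KCl = 0.6563 / 1.480 × 100 = 44.34 %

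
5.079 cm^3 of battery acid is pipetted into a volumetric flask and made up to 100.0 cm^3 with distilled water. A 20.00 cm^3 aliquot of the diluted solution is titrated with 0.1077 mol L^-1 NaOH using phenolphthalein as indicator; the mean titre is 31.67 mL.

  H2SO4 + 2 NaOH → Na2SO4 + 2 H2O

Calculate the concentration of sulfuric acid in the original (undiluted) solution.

1.679 mol/L

n(NaOH) = 0.03167 × 0.1077 = 3.411 × 10^-3 mol
From the 1:2 ratio, n(H2SO4) in the aliquot = 1/2 × 3.411 × 10^-3 = 1.705 × 10^-3 mol
[H2SO4]_dilute = 1.705 × 10^-3 / 0.02000 = 0.08527 mol/L
Dilution factor = 100.0 / 5.079 = 19.69
[H2SO4]_stock = 0.08527 × 19.69 = 1.679 mol/L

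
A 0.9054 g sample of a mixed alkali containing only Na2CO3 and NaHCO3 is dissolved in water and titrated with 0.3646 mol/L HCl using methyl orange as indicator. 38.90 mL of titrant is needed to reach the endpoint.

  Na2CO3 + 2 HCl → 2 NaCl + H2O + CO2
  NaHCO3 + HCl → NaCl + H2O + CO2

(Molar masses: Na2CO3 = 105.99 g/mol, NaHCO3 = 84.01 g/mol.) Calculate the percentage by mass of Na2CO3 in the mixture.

54.00 %

n(HCl) = 0.03890 × 0.3646 = 0.01418 mol
Let x = n(Na2CO3), y = n(NaHCO3).
Titrant: 2x + 1y = 0.01418;  mass: 105.99x + 84.01y = 0.9054
Solving, x = 4.612 × 10^-3 mol, y = 4.958 × 10^-3 mol
mass of Na2CO3 = 4.612 × 10^-3 × 105.99 = 0.4889 g
% Na2CO3 = 0.4889 / 0.9054 × 100 = 54.00 %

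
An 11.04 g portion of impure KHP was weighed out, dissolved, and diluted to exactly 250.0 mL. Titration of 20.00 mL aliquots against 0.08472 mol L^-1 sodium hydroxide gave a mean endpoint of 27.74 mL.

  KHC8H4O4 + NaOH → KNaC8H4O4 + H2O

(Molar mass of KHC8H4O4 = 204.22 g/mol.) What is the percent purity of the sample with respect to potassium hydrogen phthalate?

n(NaOH) per titration = 0.02774 × 0.08472 = 2.350 × 10^-3 mol
n(KHC8H4O4) in each aliquot = 2.350 × 10^-3 mol (1:1 ratio)
n(KHC8H4O4) in the whole flask = 2.350 × 10^-3 × 250.0/20.00 = 0.02938 mol
mass of KHC8H4O4 = 0.02938 × 204.22 = 5.999 g
% KHC8H4O4 = 5.999 / 11.04 × 100 = 54.34 %

54.34 %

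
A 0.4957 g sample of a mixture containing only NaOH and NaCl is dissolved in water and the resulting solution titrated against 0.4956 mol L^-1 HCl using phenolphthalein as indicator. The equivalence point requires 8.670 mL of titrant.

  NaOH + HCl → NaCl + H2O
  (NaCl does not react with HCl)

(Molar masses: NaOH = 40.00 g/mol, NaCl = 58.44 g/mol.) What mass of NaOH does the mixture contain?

0.1719 g

n(HCl) = 0.008670 × 0.4956 = 4.297 × 10^-3 mol
Let x = n(NaOH), y = n(NaCl).
Titrant: 1x = 4.297 × 10^-3;  mass: 40.00x + 58.44y = 0.4957
Solving, x = 4.297 × 10^-3 mol, y = 5.541 × 10^-3 mol
mass of NaOH = 4.297 × 10^-3 × 40.00 = 0.1719 g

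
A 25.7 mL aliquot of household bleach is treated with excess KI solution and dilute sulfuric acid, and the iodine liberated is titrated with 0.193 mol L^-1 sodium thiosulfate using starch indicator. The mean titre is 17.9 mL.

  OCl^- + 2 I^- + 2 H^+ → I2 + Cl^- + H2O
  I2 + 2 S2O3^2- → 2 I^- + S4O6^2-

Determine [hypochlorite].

0.0672 mol/L

n(S2O3^2-) = 0.0179 × 0.193 = 3.45 × 10^-3 mol
n(I2) = n(S2O3^2-)/2 = 1.73 × 10^-3 mol
n(OCl^-) in the aliquot = 1.73 × 10^-3 mol (1:1 ratio)
[OCl^-] = 1.73 × 10^-3 / 0.0257 = 0.0672 mol/L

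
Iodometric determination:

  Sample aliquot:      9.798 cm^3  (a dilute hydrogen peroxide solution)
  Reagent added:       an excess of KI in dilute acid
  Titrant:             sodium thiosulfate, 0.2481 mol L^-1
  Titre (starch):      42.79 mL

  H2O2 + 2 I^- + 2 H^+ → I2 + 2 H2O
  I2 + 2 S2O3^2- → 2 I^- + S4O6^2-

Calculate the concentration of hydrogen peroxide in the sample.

0.5418 mol/L

n(S2O3^2-) = 0.04279 × 0.2481 = 0.01062 mol
n(I2) = n(S2O3^2-)/2 = 5.308 × 10^-3 mol
n(H2O2) in the aliquot = 5.308 × 10^-3 mol (1:1 ratio)
[H2O2] = 5.308 × 10^-3 / 0.009798 = 0.5418 mol/L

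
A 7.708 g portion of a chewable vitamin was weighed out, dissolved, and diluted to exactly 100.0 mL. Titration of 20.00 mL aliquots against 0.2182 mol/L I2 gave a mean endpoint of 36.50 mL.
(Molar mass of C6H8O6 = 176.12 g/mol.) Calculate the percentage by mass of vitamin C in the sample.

90.99 %

C6H8O6 + I2 → C6H6O6 + 2 HI
n(I2) per titration = 0.03650 × 0.2182 = 7.964 × 10^-3 mol
n(C6H8O6) in each aliquot = 7.964 × 10^-3 mol (1:1 ratio)
n(C6H8O6) in the whole flask = 7.964 × 10^-3 × 100.0/20.00 = 0.03982 mol
mass of C6H8O6 = 0.03982 × 176.12 = 7.013 g
% C6H8O6 = 7.013 / 7.708 × 100 = 90.99 %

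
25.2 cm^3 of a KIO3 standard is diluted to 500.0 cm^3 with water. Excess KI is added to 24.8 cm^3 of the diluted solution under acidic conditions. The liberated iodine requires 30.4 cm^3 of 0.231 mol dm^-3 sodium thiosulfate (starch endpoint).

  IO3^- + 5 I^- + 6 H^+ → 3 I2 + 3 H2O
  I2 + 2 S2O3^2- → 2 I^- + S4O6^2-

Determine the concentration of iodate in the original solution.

0.936 mol/L

n(S2O3^2-) = 0.0304 × 0.231 = 7.02 × 10^-3 mol
n(I2) = n(S2O3^2-)/2 = 3.51 × 10^-3 mol
From the 1:3 ratio, n(IO3^-) in the aliquot = 1/3 × 3.51 × 10^-3 = 1.17 × 10^-3 mol
[IO3^-]_dilute = 1.17 × 10^-3 / 0.0248 = 0.0472 mol/L
[IO3^-]_original = 0.0472 × 500.0/25.2 = 0.936 mol/L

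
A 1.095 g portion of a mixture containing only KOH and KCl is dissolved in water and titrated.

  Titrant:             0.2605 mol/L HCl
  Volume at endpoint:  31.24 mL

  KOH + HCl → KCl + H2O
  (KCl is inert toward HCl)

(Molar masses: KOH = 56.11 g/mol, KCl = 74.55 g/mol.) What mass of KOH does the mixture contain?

n(HCl) = 0.03124 × 0.2605 = 8.138 × 10^-3 mol
Let x = n(KOH), y = n(KCl).
Titrant: 1x = 8.138 × 10^-3;  mass: 56.11x + 74.55y = 1.095
Solving, x = 8.138 × 10^-3 mol, y = 8.563 × 10^-3 mol
mass of KOH = 8.138 × 10^-3 × 56.11 = 0.4566 g

0.4566 g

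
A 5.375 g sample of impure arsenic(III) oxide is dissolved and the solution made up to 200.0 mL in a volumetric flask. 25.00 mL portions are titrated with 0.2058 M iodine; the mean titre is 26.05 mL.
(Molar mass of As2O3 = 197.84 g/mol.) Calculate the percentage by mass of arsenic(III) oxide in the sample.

78.93 %

As2O3 + 2 I2 + 2 H2O → As2O5 + 4 HI
n(I2) per titration = 0.02605 × 0.2058 = 5.361 × 10^-3 mol
From the 1:2 ratio, n(As2O3) in each aliquot = 1/2 × 5.361 × 10^-3 = 2.681 × 10^-3 mol
n(As2O3) in the whole flask = 2.681 × 10^-3 × 200.0/25.00 = 0.02144 mol
mass of As2O3 = 0.02144 × 197.84 = 4.243 g
% As2O3 = 4.243 / 5.375 × 100 = 78.93 %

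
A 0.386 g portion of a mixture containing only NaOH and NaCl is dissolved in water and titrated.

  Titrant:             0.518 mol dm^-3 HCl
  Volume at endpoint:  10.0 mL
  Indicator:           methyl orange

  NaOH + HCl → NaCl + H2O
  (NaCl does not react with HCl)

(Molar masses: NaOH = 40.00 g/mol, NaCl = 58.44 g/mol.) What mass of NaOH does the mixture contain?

n(HCl) = 0.0100 × 0.518 = 5.18 × 10^-3 mol
Let x = n(NaOH), y = n(NaCl).
Titrant: 1x = 5.18 × 10^-3;  mass: 40.00x + 58.44y = 0.386
Solving, x = 5.18 × 10^-3 mol, y = 3.06 × 10^-3 mol
mass of NaOH = 5.18 × 10^-3 × 40.00 = 0.207 g

0.207 g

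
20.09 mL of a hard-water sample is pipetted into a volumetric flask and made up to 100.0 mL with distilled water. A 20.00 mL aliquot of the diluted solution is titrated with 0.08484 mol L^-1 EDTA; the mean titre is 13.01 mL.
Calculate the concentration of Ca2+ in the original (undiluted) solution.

0.2747 mol/L

Ca^2+ + EDTA^4- → [Ca(EDTA)]^2-
n(EDTA) = 0.01301 × 0.08484 = 1.104 × 10^-3 mol
n(Ca2+) in the aliquot = 1.104 × 10^-3 mol (1:1 ratio)
[Ca2+]_dilute = 1.104 × 10^-3 / 0.02000 = 0.05519 mol/L
Dilution factor = 100.0 / 20.09 = 4.978
[Ca2+]_stock = 0.05519 × 4.978 = 0.2747 mol/L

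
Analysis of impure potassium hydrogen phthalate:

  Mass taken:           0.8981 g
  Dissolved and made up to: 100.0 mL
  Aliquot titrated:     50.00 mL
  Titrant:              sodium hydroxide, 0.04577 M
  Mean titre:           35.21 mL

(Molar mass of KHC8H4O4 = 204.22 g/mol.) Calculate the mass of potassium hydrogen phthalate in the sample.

KHC8H4O4 + NaOH → KNaC8H4O4 + H2O
n(NaOH) per titration = 0.03521 × 0.04577 = 1.612 × 10^-3 mol
n(KHC8H4O4) in each aliquot = 1.612 × 10^-3 mol (1:1 ratio)
n(KHC8H4O4) in the whole flask = 1.612 × 10^-3 × 100.0/50.00 = 3.223 × 10^-3 mol
mass of KHC8H4O4 = 3.223 × 10^-3 × 204.22 = 0.6582 g

0.6582 g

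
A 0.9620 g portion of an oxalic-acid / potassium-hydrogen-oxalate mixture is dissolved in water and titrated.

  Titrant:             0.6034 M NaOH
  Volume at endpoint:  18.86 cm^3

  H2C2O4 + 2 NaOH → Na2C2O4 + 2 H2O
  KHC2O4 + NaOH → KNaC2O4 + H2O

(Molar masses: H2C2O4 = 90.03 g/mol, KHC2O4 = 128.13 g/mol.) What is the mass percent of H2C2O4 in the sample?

n(NaOH) = 0.01886 × 0.6034 = 0.01138 mol
Let x = n(H2C2O4), y = n(KHC2O4).
Titrant: 2x + 1y = 0.01138;  mass: 90.03x + 128.13y = 0.9620
Solving, x = 2.985 × 10^-3 mol, y = 5.411 × 10^-3 mol
mass of H2C2O4 = 2.985 × 10^-3 × 90.03 = 0.2687 g
% H2C2O4 = 0.2687 / 0.9620 × 100 = 27.93 %

27.93 %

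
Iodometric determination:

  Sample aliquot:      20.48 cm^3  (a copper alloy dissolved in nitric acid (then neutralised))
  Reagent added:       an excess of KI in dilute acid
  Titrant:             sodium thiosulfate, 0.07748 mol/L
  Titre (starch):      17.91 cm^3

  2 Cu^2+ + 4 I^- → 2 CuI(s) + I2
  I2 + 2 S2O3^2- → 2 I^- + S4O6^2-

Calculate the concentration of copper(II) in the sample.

0.06776 mol/L

n(S2O3^2-) = 0.01791 × 0.07748 = 1.388 × 10^-3 mol
n(I2) = n(S2O3^2-)/2 = 6.938 × 10^-4 mol
From the 2:1 ratio, n(Cu2+) in the aliquot = 2/1 × 6.938 × 10^-4 = 1.388 × 10^-3 mol
[Cu2+] = 1.388 × 10^-3 / 0.02048 = 0.06776 mol/L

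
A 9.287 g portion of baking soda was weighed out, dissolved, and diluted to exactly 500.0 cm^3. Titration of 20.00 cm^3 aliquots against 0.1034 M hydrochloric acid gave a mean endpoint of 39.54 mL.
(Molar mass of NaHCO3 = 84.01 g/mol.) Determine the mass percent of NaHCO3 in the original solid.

NaHCO3 + HCl → NaCl + H2O + CO2
n(HCl) per titration = 0.03954 × 0.1034 = 4.088 × 10^-3 mol
n(NaHCO3) in each aliquot = 4.088 × 10^-3 mol (1:1 ratio)
n(NaHCO3) in the whole flask = 4.088 × 10^-3 × 500.0/20.00 = 0.1022 mol
mass of NaHCO3 = 0.1022 × 84.01 = 8.587 g
% NaHCO3 = 8.587 / 9.287 × 100 = 92.46 %

92.46 %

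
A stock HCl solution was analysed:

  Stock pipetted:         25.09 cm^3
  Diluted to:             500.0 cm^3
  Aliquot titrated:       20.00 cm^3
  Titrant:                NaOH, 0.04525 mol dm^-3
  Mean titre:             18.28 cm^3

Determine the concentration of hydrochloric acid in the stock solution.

HCl + NaOH → NaCl + H2O
n(NaOH) = 0.01828 × 0.04525 = 8.272 × 10^-4 mol
n(HCl) in the aliquot = 8.272 × 10^-4 mol (1:1 ratio)
[HCl]_dilute = 8.272 × 10^-4 / 0.02000 = 0.04136 mol/L
Dilution factor = 500.0 / 25.09 = 19.93
[HCl]_stock = 0.04136 × 19.93 = 0.8242 mol/L

0.8242 mol/L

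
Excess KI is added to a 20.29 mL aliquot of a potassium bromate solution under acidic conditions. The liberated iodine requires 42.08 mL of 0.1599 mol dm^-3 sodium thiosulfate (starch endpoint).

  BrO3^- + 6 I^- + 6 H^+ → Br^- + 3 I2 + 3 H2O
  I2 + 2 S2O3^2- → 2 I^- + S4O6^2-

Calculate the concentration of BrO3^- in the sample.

0.05527 mol/L

n(S2O3^2-) = 0.04208 × 0.1599 = 6.729 × 10^-3 mol
n(I2) = n(S2O3^2-)/2 = 3.364 × 10^-3 mol
From the 1:3 ratio, n(BrO3^-) in the aliquot = 1/3 × 3.364 × 10^-3 = 1.121 × 10^-3 mol
[BrO3^-] = 1.121 × 10^-3 / 0.02029 = 0.05527 mol/L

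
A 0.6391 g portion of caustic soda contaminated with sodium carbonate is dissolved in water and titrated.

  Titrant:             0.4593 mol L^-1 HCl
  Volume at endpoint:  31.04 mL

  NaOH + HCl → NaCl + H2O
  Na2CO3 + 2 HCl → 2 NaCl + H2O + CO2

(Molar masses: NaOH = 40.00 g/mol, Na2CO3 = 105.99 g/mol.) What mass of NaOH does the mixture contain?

0.3584 g

n(HCl) = 0.03104 × 0.4593 = 0.01426 mol
Let x = n(NaOH), y = n(Na2CO3).
Titrant: 1x + 2y = 0.01426;  mass: 40.00x + 105.99y = 0.6391
Solving, x = 8.960 × 10^-3 mol, y = 2.648 × 10^-3 mol
mass of NaOH = 8.960 × 10^-3 × 40.00 = 0.3584 g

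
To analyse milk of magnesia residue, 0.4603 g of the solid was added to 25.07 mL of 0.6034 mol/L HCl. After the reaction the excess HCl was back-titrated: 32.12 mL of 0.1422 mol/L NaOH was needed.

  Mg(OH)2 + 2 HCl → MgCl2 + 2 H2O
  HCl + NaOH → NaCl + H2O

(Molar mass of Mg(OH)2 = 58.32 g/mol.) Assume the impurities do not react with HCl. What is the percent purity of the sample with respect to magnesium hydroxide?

66.90 %

n(HCl) added = 0.02507 × 0.6034 = 0.01513 mol
n(NaOH) used in back-titration = 0.03212 × 0.1422 = 4.567 × 10^-3 mol
n(HCl) left over = 4.567 × 10^-3 mol (1:1 ratio)
n(HCl) consumed by analyte = 0.01513 − 4.567 × 10^-3 = 0.01056 mol
From the 1:2 ratio, n(Mg(OH)2) = 1/2 × 0.01056 = 5.280 × 10^-3 mol
mass of Mg(OH)2 = 5.280 × 10^-3 × 58.32 = 0.3079 g
% Mg(OH)2 = 0.3079 / 0.4603 × 100 = 66.90 %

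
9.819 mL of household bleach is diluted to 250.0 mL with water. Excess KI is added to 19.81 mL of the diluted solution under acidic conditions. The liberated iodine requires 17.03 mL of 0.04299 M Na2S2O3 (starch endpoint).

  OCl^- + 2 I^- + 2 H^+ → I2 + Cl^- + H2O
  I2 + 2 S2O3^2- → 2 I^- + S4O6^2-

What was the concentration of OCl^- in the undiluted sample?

n(S2O3^2-) = 0.01703 × 0.04299 = 7.321 × 10^-4 mol
n(I2) = n(S2O3^2-)/2 = 3.661 × 10^-4 mol
n(OCl^-) in the aliquot = 3.661 × 10^-4 mol (1:1 ratio)
[OCl^-]_dilute = 3.661 × 10^-4 / 0.01981 = 0.01848 mol/L
[OCl^-]_original = 0.01848 × 250.0/9.819 = 0.4705 mol/L

0.4705 M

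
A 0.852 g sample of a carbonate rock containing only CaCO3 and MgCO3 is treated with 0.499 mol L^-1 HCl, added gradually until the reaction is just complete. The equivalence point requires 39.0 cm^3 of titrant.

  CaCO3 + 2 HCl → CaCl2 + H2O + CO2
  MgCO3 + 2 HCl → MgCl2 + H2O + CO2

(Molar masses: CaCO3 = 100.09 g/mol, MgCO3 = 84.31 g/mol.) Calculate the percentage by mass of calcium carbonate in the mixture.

n(HCl) = 0.0390 × 0.499 = 0.0195 mol
Let x = n(CaCO3), y = n(MgCO3).
Titrant: 2x + 2y = 0.0195;  mass: 100.09x + 84.31y = 0.852
Solving, x = 2.00 × 10^-3 mol, y = 7.73 × 10^-3 mol
mass of CaCO3 = 2.00 × 10^-3 × 100.09 = 0.201 g
% CaCO3 = 0.201 / 0.852 × 100 = 23.5 %

23.5 %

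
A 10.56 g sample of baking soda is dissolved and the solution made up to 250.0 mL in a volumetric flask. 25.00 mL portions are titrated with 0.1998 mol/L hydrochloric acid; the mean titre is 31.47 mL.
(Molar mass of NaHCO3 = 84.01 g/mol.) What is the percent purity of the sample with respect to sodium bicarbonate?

50.02 %

NaHCO3 + HCl → NaCl + H2O + CO2
n(HCl) per titration = 0.03147 × 0.1998 = 6.288 × 10^-3 mol
n(NaHCO3) in each aliquot = 6.288 × 10^-3 mol (1:1 ratio)
n(NaHCO3) in the whole flask = 6.288 × 10^-3 × 250.0/25.00 = 0.06288 mol
mass of NaHCO3 = 0.06288 × 84.01 = 5.282 g
% NaHCO3 = 5.282 / 10.56 × 100 = 50.02 %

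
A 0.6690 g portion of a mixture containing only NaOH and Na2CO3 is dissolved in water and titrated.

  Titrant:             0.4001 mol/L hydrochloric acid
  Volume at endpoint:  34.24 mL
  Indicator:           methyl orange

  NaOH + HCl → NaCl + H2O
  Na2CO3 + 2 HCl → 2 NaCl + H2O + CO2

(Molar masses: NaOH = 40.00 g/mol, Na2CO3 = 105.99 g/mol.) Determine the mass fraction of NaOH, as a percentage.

n(HCl) = 0.03424 × 0.4001 = 0.01370 mol
Let x = n(NaOH), y = n(Na2CO3).
Titrant: 1x + 2y = 0.01370;  mass: 40.00x + 105.99y = 0.6690
Solving, x = 4.386 × 10^-3 mol, y = 4.657 × 10^-3 mol
mass of NaOH = 4.386 × 10^-3 × 40.00 = 0.1755 g
% NaOH = 0.1755 / 0.6690 × 100 = 26.23 %

26.23 %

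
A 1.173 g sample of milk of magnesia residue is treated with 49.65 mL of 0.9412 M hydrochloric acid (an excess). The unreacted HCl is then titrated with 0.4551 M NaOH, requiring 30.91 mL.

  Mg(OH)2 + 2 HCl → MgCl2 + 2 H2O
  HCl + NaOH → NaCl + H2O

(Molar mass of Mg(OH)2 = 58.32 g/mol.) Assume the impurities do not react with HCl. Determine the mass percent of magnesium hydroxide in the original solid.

n(HCl) added = 0.04965 × 0.9412 = 0.04673 mol
n(NaOH) used in back-titration = 0.03091 × 0.4551 = 0.01407 mol
n(HCl) left over = 0.01407 mol (1:1 ratio)
n(HCl) consumed by analyte = 0.04673 − 0.01407 = 0.03266 mol
From the 1:2 ratio, n(Mg(OH)2) = 1/2 × 0.03266 = 0.01633 mol
mass of Mg(OH)2 = 0.01633 × 58.32 = 0.9525 g
% Mg(OH)2 = 0.9525 / 1.173 × 100 = 81.20 %

81.20 %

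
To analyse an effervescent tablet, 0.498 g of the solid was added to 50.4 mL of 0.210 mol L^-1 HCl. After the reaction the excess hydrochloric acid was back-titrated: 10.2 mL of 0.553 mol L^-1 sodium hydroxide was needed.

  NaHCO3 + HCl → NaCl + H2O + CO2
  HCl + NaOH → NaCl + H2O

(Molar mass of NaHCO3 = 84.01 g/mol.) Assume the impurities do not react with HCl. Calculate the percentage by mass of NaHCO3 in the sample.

n(HCl) added = 0.0504 × 0.210 = 0.0106 mol
n(NaOH) used in back-titration = 0.0102 × 0.553 = 5.64 × 10^-3 mol
n(HCl) left over = 5.64 × 10^-3 mol (1:1 ratio)
n(HCl) consumed by analyte = 0.0106 − 5.64 × 10^-3 = 4.94 × 10^-3 mol
n(NaHCO3) = 4.94 × 10^-3 mol (1:1 ratio)
mass of NaHCO3 = 4.94 × 10^-3 × 84.01 = 0.415 g
% NaHCO3 = 0.415 / 0.498 × 100 = 83.4 %

83.4 %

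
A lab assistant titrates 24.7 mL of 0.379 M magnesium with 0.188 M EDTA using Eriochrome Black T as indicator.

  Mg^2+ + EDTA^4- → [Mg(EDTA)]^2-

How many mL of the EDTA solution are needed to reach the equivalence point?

49.8 mL

n(Mg2+) = 0.0247 L × 0.379 mol/L = 9.36 × 10^-3 mol
n(EDTA) = 9.36 × 10^-3 mol (1:1 stoichiometry)
V(EDTA) = 9.36 × 10^-3 mol / 0.188 mol/L = 0.0498 L = 49.8 mL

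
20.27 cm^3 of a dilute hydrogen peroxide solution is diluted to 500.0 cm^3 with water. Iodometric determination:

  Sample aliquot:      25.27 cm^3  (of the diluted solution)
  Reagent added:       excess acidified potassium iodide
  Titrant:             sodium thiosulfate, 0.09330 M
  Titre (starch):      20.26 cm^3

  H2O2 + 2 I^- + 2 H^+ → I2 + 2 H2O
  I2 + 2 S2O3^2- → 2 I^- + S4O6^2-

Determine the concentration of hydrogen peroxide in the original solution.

n(S2O3^2-) = 0.02026 × 0.09330 = 1.890 × 10^-3 mol
n(I2) = n(S2O3^2-)/2 = 9.451 × 10^-4 mol
n(H2O2) in the aliquot = 9.451 × 10^-4 mol (1:1 ratio)
[H2O2]_dilute = 9.451 × 10^-4 / 0.02527 = 0.03740 mol/L
[H2O2]_original = 0.03740 × 500.0/20.27 = 0.9226 mol/L

0.9226 M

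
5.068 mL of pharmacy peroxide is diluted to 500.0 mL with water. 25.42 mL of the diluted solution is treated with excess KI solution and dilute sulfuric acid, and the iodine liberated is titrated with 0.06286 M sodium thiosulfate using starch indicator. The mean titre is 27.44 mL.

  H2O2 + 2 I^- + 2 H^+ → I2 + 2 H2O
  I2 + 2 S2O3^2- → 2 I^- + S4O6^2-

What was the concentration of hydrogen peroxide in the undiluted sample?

n(S2O3^2-) = 0.02744 × 0.06286 = 1.725 × 10^-3 mol
n(I2) = n(S2O3^2-)/2 = 8.624 × 10^-4 mol
n(H2O2) in the aliquot = 8.624 × 10^-4 mol (1:1 ratio)
[H2O2]_dilute = 8.624 × 10^-4 / 0.02542 = 0.03393 mol/L
[H2O2]_original = 0.03393 × 500.0/5.068 = 3.347 mol/L

3.347 M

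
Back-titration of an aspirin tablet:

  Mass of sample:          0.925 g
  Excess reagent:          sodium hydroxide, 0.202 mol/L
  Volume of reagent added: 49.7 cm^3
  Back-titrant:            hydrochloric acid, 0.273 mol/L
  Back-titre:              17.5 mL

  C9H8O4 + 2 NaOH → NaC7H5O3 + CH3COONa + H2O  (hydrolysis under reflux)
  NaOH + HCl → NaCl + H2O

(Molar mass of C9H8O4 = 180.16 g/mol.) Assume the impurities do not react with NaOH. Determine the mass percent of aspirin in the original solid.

51.2 %

n(NaOH) added = 0.0497 × 0.202 = 0.0100 mol
n(HCl) used in back-titration = 0.0175 × 0.273 = 4.78 × 10^-3 mol
n(NaOH) left over = 4.78 × 10^-3 mol (1:1 ratio)
n(NaOH) consumed by analyte = 0.0100 − 4.78 × 10^-3 = 5.26 × 10^-3 mol
From the 1:2 ratio, n(C9H8O4) = 1/2 × 5.26 × 10^-3 = 2.63 × 10^-3 mol
mass of C9H8O4 = 2.63 × 10^-3 × 180.16 = 0.474 g
% C9H8O4 = 0.474 / 0.925 × 100 = 51.2 %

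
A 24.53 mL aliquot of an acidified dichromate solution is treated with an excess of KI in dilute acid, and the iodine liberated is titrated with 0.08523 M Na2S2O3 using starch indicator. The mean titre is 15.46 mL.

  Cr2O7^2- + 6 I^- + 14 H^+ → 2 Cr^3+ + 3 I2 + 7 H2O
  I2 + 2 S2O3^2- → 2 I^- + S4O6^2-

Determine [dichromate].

n(S2O3^2-) = 0.01546 × 0.08523 = 1.318 × 10^-3 mol
n(I2) = n(S2O3^2-)/2 = 6.588 × 10^-4 mol
From the 1:3 ratio, n(Cr2O7^2-) in the aliquot = 1/3 × 6.588 × 10^-4 = 2.196 × 10^-4 mol
[Cr2O7^2-] = 2.196 × 10^-4 / 0.02453 = 0.008953 mol/L

0.008953 M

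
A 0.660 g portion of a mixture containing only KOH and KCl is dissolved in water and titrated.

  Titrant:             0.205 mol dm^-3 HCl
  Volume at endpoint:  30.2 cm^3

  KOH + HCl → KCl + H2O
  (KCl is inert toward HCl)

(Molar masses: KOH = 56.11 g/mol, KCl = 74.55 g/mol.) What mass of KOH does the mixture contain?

0.347 g

n(HCl) = 0.0302 × 0.205 = 6.19 × 10^-3 mol
Let x = n(KOH), y = n(KCl).
Titrant: 1x = 6.19 × 10^-3;  mass: 56.11x + 74.55y = 0.660
Solving, x = 6.19 × 10^-3 mol, y = 4.19 × 10^-3 mol
mass of KOH = 6.19 × 10^-3 × 56.11 = 0.347 g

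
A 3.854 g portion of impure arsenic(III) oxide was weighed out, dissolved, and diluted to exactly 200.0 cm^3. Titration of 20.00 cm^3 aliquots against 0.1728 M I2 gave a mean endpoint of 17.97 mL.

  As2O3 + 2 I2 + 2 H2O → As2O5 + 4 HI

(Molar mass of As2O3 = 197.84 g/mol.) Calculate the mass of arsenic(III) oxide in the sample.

3.072 g

n(I2) per titration = 0.01797 × 0.1728 = 3.105 × 10^-3 mol
From the 1:2 ratio, n(As2O3) in each aliquot = 1/2 × 3.105 × 10^-3 = 1.553 × 10^-3 mol
n(As2O3) in the whole flask = 1.553 × 10^-3 × 200.0/20.00 = 0.01553 mol
mass of As2O3 = 0.01553 × 197.84 = 3.072 g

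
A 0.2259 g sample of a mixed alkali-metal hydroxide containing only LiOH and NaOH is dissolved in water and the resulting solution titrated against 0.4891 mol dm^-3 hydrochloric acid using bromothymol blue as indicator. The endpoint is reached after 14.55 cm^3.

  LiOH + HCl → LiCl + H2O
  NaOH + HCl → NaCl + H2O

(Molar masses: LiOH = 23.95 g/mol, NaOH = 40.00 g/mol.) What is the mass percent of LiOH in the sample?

n(HCl) = 0.01455 × 0.4891 = 7.116 × 10^-3 mol
Let x = n(LiOH), y = n(NaOH).
Titrant: 1x + 1y = 7.116 × 10^-3;  mass: 23.95x + 40.00y = 0.2259
Solving, x = 3.661 × 10^-3 mol, y = 3.456 × 10^-3 mol
mass of LiOH = 3.661 × 10^-3 × 23.95 = 0.08768 g
% LiOH = 0.08768 / 0.2259 × 100 = 38.81 %

38.81 %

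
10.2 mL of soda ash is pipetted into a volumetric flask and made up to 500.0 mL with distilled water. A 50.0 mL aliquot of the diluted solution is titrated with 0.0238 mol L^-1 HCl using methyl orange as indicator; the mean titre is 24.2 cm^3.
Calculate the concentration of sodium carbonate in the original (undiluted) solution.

0.282 mol/L

Na2CO3 + 2 HCl → 2 NaCl + H2O + CO2
n(HCl) = 0.0242 × 0.0238 = 5.76 × 10^-4 mol
From the 1:2 ratio, n(Na2CO3) in the aliquot = 1/2 × 5.76 × 10^-4 = 2.88 × 10^-4 mol
[Na2CO3]_dilute = 2.88 × 10^-4 / 0.0500 = 0.00576 mol/L
Dilution factor = 500.0 / 10.2 = 49.02
[Na2CO3]_stock = 0.00576 × 49.02 = 0.282 mol/L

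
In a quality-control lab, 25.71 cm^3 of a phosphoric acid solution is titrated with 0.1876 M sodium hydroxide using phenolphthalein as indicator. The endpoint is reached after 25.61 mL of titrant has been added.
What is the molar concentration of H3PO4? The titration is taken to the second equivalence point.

0.09344 M

H3PO4 + 2 NaOH → Na2HPO4 + 2 H2O
n(NaOH) = 0.02561 L × 0.1876 mol/L = 4.804 × 10^-3 mol
From the 1:2 mole ratio, n(H3PO4) = 1/2 × 4.804 × 10^-3 = 2.402 × 10^-3 mol
[H3PO4] = 2.402 × 10^-3 mol / 0.02571 L = 0.09344 mol/L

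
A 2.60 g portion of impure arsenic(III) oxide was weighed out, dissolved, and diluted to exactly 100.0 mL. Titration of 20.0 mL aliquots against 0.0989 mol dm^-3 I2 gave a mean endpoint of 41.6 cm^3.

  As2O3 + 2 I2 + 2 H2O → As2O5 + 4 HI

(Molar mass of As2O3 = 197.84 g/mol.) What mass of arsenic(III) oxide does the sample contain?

2.03 g

n(I2) per titration = 0.0416 × 0.0989 = 4.11 × 10^-3 mol
From the 1:2 ratio, n(As2O3) in each aliquot = 1/2 × 4.11 × 10^-3 = 2.06 × 10^-3 mol
n(As2O3) in the whole flask = 2.06 × 10^-3 × 100.0/20.0 = 0.0103 mol
mass of As2O3 = 0.0103 × 197.84 = 2.03 g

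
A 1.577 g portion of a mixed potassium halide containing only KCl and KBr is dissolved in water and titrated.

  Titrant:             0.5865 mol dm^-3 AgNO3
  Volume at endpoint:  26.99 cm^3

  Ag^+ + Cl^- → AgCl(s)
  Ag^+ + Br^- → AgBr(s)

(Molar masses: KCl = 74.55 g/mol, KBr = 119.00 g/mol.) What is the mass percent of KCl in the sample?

32.62 %

n(AgNO3) = 0.02699 × 0.5865 = 0.01583 mol
Let x = n(KCl), y = n(KBr).
Titrant: 1x + 1y = 0.01583;  mass: 74.55x + 119.00y = 1.577
Solving, x = 6.900 × 10^-3 mol, y = 8.929 × 10^-3 mol
mass of KCl = 6.900 × 10^-3 × 74.55 = 0.5144 g
% KCl = 0.5144 / 1.577 × 100 = 32.62 %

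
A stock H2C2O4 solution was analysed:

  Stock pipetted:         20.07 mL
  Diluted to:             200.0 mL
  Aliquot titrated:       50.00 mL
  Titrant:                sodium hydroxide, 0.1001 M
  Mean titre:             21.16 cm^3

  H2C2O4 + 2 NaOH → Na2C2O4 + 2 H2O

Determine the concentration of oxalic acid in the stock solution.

0.2111 M

n(NaOH) = 0.02116 × 0.1001 = 2.118 × 10^-3 mol
From the 1:2 ratio, n(H2C2O4) in the aliquot = 1/2 × 2.118 × 10^-3 = 1.059 × 10^-3 mol
[H2C2O4]_dilute = 1.059 × 10^-3 / 0.05000 = 0.02118 mol/L
Dilution factor = 200.0 / 20.07 = 9.965
[H2C2O4]_stock = 0.02118 × 9.965 = 0.2111 mol/L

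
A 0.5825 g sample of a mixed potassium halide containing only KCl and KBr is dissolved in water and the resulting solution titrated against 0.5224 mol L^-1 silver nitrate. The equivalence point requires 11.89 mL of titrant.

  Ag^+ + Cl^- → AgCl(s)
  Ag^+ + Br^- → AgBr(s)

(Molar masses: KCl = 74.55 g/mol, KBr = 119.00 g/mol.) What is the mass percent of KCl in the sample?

45.10 %

n(AgNO3) = 0.01189 × 0.5224 = 6.211 × 10^-3 mol
Let x = n(KCl), y = n(KBr).
Titrant: 1x + 1y = 6.211 × 10^-3;  mass: 74.55x + 119.00y = 0.5825
Solving, x = 3.524 × 10^-3 mol, y = 2.687 × 10^-3 mol
mass of KCl = 3.524 × 10^-3 × 74.55 = 0.2627 g
% KCl = 0.2627 / 0.5825 × 100 = 45.10 %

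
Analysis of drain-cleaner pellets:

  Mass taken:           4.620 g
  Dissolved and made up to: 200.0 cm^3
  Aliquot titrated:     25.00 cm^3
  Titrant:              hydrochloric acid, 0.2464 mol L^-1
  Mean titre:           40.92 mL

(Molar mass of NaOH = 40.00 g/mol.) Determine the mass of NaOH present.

3.226 g

NaOH + HCl → NaCl + H2O
n(HCl) per titration = 0.04092 × 0.2464 = 0.01008 mol
n(NaOH) in each aliquot = 0.01008 mol (1:1 ratio)
n(NaOH) in the whole flask = 0.01008 × 200.0/25.00 = 0.08066 mol
mass of NaOH = 0.08066 × 40.00 = 3.226 g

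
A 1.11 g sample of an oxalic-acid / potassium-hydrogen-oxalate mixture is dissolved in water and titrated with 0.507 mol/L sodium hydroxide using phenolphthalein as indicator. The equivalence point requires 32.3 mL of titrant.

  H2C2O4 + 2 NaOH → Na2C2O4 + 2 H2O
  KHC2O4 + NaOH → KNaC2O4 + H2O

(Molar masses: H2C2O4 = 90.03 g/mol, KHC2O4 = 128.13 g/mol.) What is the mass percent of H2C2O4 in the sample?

48.2 %

n(NaOH) = 0.0323 × 0.507 = 0.0164 mol
Let x = n(H2C2O4), y = n(KHC2O4).
Titrant: 2x + 1y = 0.0164;  mass: 90.03x + 128.13y = 1.11
Solving, x = 5.95 × 10^-3 mol, y = 4.49 × 10^-3 mol
mass of H2C2O4 = 5.95 × 10^-3 × 90.03 = 0.535 g
% H2C2O4 = 0.535 / 1.11 × 100 = 48.2 %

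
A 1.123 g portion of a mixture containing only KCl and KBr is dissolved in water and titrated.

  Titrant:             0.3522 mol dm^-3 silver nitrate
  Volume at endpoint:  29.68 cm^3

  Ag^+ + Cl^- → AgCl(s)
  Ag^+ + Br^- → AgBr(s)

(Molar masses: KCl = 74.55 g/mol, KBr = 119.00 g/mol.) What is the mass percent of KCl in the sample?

n(AgNO3) = 0.02968 × 0.3522 = 0.01045 mol
Let x = n(KCl), y = n(KBr).
Titrant: 1x + 1y = 0.01045;  mass: 74.55x + 119.00y = 1.123
Solving, x = 2.721 × 10^-3 mol, y = 7.732 × 10^-3 mol
mass of KCl = 2.721 × 10^-3 × 74.55 = 0.2028 g
% KCl = 0.2028 / 1.123 × 100 = 18.06 %

18.06 %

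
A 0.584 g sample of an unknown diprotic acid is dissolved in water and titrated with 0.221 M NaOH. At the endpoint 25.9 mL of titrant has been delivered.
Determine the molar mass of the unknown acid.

n(NaOH) = 0.0259 L × 0.221 mol/L = 5.72 × 10^-3 mol
From the 1:2 ratio, n(H2A) = 1/2 × 5.72 × 10^-3 = 2.86 × 10^-3 mol
M = m / n = 0.584 g / 2.86 × 10^-3 mol = 204 g/mol

204 g/mol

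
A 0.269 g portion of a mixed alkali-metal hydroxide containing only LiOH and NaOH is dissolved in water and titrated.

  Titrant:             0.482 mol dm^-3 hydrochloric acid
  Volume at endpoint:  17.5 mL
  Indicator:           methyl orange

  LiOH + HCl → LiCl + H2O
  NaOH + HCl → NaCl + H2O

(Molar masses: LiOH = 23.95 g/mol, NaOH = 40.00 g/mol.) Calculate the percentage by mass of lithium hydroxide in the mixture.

n(HCl) = 0.0175 × 0.482 = 8.44 × 10^-3 mol
Let x = n(LiOH), y = n(NaOH).
Titrant: 1x + 1y = 8.44 × 10^-3;  mass: 23.95x + 40.00y = 0.269
Solving, x = 4.26 × 10^-3 mol, y = 4.17 × 10^-3 mol
mass of LiOH = 4.26 × 10^-3 × 23.95 = 0.102 g
% LiOH = 0.102 / 0.269 × 100 = 37.9 %

37.9 %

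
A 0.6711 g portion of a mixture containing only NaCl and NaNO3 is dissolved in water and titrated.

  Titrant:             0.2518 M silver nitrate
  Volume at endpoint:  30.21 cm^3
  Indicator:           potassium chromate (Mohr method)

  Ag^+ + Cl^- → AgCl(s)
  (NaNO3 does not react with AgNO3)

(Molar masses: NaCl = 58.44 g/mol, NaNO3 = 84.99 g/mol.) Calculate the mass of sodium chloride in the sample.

n(AgNO3) = 0.03021 × 0.2518 = 7.607 × 10^-3 mol
Let x = n(NaCl), y = n(NaNO3).
Titrant: 1x = 7.607 × 10^-3;  mass: 58.44x + 84.99y = 0.6711
Solving, x = 7.607 × 10^-3 mol, y = 2.666 × 10^-3 mol
mass of NaCl = 7.607 × 10^-3 × 58.44 = 0.4445 g

0.4445 g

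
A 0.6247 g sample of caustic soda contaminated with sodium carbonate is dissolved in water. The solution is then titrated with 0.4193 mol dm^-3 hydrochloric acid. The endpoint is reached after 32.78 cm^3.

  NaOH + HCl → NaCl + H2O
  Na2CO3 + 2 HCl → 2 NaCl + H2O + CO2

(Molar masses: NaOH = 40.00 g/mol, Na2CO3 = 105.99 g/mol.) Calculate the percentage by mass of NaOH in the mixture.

n(HCl) = 0.03278 × 0.4193 = 0.01374 mol
Let x = n(NaOH), y = n(Na2CO3).
Titrant: 1x + 2y = 0.01374;  mass: 40.00x + 105.99y = 0.6247
Solving, x = 7.980 × 10^-3 mol, y = 2.882 × 10^-3 mol
mass of NaOH = 7.980 × 10^-3 × 40.00 = 0.3192 g
% NaOH = 0.3192 / 0.6247 × 100 = 51.10 %

51.10 %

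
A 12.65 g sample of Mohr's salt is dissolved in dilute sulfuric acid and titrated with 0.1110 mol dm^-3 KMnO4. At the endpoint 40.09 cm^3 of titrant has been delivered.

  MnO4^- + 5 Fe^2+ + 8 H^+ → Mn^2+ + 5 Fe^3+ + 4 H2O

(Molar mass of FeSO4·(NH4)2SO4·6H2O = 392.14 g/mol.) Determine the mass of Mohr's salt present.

8.725 g

n(KMnO4) = 0.04009 L × 0.1110 mol/L = 4.450 × 10^-3 mol
From the 5:1 ratio, n(FeSO4·(NH4)2SO4·6H2O) = 5/1 × 4.450 × 10^-3 = 0.02225 mol
mass of FeSO4·(NH4)2SO4·6H2O = 0.02225 × 392.14 g/mol = 8.725 g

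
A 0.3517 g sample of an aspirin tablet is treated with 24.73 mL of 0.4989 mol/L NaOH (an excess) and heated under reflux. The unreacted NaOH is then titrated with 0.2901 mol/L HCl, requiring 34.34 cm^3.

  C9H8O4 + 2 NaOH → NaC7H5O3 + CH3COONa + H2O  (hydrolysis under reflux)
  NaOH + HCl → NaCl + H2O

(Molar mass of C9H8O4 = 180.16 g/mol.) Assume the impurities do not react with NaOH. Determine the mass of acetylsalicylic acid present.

n(NaOH) added = 0.02473 × 0.4989 = 0.01234 mol
n(HCl) used in back-titration = 0.03434 × 0.2901 = 9.962 × 10^-3 mol
n(NaOH) left over = 9.962 × 10^-3 mol (1:1 ratio)
n(NaOH) consumed by analyte = 0.01234 − 9.962 × 10^-3 = 2.376 × 10^-3 mol
From the 1:2 ratio, n(C9H8O4) = 1/2 × 2.376 × 10^-3 = 1.188 × 10^-3 mol
mass of C9H8O4 = 1.188 × 10^-3 × 180.16 = 0.2140 g

0.2140 g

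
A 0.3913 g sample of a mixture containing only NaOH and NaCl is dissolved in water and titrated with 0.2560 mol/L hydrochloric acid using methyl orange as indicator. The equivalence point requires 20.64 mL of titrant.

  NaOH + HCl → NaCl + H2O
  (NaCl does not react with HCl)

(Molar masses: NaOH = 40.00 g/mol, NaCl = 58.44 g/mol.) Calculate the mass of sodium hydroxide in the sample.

n(HCl) = 0.02064 × 0.2560 = 5.284 × 10^-3 mol
Let x = n(NaOH), y = n(NaCl).
Titrant: 1x = 5.284 × 10^-3;  mass: 40.00x + 58.44y = 0.3913
Solving, x = 5.284 × 10^-3 mol, y = 3.079 × 10^-3 mol
mass of NaOH = 5.284 × 10^-3 × 40.00 = 0.2114 g

0.2114 g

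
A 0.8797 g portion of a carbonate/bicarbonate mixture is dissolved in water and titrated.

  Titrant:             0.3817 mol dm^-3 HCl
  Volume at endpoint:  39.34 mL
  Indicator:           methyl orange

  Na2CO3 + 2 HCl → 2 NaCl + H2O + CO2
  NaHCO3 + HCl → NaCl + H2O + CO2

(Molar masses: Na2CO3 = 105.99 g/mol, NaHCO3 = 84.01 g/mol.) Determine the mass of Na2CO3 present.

0.6524 g

n(HCl) = 0.03934 × 0.3817 = 0.01502 mol
Let x = n(Na2CO3), y = n(NaHCO3).
Titrant: 2x + 1y = 0.01502;  mass: 105.99x + 84.01y = 0.8797
Solving, x = 6.155 × 10^-3 mol, y = 2.706 × 10^-3 mol
mass of Na2CO3 = 6.155 × 10^-3 × 105.99 = 0.6524 g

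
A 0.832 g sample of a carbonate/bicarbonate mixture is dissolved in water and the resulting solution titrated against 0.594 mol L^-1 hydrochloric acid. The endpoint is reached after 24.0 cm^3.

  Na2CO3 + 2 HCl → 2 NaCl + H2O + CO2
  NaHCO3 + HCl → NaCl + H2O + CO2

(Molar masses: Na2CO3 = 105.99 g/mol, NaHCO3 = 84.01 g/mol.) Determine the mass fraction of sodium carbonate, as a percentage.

n(HCl) = 0.0240 × 0.594 = 0.0143 mol
Let x = n(Na2CO3), y = n(NaHCO3).
Titrant: 2x + 1y = 0.0143;  mass: 105.99x + 84.01y = 0.832
Solving, x = 5.89 × 10^-3 mol, y = 2.47 × 10^-3 mol
mass of Na2CO3 = 5.89 × 10^-3 × 105.99 = 0.625 g
% Na2CO3 = 0.625 / 0.832 × 100 = 75.1 %

75.1 %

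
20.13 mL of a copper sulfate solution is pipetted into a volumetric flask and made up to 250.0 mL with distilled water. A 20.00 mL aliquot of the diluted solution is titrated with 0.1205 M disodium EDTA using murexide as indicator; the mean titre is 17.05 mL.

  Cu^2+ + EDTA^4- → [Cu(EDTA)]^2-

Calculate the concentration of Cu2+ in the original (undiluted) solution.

n(EDTA) = 0.01705 × 0.1205 = 2.055 × 10^-3 mol
n(Cu2+) in the aliquot = 2.055 × 10^-3 mol (1:1 ratio)
[Cu2+]_dilute = 2.055 × 10^-3 / 0.02000 = 0.1027 mol/L
Dilution factor = 250.0 / 20.13 = 12.42
[Cu2+]_stock = 0.1027 × 12.42 = 1.276 mol/L

1.276 M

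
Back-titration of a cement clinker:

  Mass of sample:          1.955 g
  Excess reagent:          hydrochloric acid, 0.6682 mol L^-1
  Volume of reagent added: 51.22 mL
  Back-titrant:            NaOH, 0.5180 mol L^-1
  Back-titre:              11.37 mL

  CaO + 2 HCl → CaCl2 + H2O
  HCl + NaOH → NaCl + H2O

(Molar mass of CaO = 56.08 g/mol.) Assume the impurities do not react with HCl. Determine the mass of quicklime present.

0.7945 g

n(HCl) added = 0.05122 × 0.6682 = 0.03423 mol
n(NaOH) used in back-titration = 0.01137 × 0.5180 = 5.890 × 10^-3 mol
n(HCl) left over = 5.890 × 10^-3 mol (1:1 ratio)
n(HCl) consumed by analyte = 0.03423 − 5.890 × 10^-3 = 0.02834 mol
From the 1:2 ratio, n(CaO) = 1/2 × 0.02834 = 0.01417 mol
mass of CaO = 0.01417 × 56.08 = 0.7945 g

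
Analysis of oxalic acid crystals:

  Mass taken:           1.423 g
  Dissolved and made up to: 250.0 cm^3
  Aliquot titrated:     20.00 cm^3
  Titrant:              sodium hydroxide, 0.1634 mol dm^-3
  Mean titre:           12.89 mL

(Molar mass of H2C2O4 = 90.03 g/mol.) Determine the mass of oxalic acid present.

H2C2O4 + 2 NaOH → Na2C2O4 + 2 H2O
n(NaOH) per titration = 0.01289 × 0.1634 = 2.106 × 10^-3 mol
From the 1:2 ratio, n(H2C2O4) in each aliquot = 1/2 × 2.106 × 10^-3 = 1.053 × 10^-3 mol
n(H2C2O4) in the whole flask = 1.053 × 10^-3 × 250.0/20.00 = 0.01316 mol
mass of H2C2O4 = 0.01316 × 90.03 = 1.185 g

1.185 g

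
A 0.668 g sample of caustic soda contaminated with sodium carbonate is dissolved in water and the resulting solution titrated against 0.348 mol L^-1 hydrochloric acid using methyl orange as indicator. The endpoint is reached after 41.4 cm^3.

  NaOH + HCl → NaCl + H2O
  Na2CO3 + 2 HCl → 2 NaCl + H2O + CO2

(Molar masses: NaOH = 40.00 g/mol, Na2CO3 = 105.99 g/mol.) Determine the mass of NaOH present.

n(HCl) = 0.0414 × 0.348 = 0.0144 mol
Let x = n(NaOH), y = n(Na2CO3).
Titrant: 1x + 2y = 0.0144;  mass: 40.00x + 105.99y = 0.668
Solving, x = 7.35 × 10^-3 mol, y = 3.53 × 10^-3 mol
mass of NaOH = 7.35 × 10^-3 × 40.00 = 0.294 g

0.294 g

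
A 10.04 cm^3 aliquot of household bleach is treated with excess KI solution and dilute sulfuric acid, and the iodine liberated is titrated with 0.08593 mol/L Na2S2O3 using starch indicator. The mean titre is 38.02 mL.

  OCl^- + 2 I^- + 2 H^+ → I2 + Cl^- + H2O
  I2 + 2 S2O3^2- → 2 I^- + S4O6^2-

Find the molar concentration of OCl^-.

n(S2O3^2-) = 0.03802 × 0.08593 = 3.267 × 10^-3 mol
n(I2) = n(S2O3^2-)/2 = 1.634 × 10^-3 mol
n(OCl^-) in the aliquot = 1.634 × 10^-3 mol (1:1 ratio)
[OCl^-] = 1.634 × 10^-3 / 0.01004 = 0.1627 mol/L

0.1627 mol/L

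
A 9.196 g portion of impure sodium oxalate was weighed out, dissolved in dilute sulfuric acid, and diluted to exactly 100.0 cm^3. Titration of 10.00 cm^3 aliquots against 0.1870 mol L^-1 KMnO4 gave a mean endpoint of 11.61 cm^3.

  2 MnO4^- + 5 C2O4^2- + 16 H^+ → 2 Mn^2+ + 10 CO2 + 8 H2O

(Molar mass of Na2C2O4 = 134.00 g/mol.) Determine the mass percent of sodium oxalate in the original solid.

n(KMnO4) per titration = 0.01161 × 0.1870 = 2.171 × 10^-3 mol
From the 5:2 ratio, n(Na2C2O4) in each aliquot = 5/2 × 2.171 × 10^-3 = 5.428 × 10^-3 mol
n(Na2C2O4) in the whole flask = 5.428 × 10^-3 × 100.0/10.00 = 0.05428 mol
mass of Na2C2O4 = 0.05428 × 134.00 = 7.273 g
% Na2C2O4 = 7.273 / 9.196 × 100 = 79.09 %

79.09 %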